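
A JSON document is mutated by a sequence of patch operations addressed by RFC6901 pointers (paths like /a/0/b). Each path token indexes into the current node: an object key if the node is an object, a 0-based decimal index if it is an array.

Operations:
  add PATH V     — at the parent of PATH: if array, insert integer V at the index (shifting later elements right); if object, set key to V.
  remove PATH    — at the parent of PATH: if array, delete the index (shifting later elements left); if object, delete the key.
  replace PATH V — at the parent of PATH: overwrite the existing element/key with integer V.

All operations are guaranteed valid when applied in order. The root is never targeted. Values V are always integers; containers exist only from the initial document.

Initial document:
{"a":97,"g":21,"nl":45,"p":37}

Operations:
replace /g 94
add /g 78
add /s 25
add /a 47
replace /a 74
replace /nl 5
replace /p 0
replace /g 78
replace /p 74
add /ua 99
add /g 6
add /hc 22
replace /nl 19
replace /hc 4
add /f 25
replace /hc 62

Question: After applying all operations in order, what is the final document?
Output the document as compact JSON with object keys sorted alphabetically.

After op 1 (replace /g 94): {"a":97,"g":94,"nl":45,"p":37}
After op 2 (add /g 78): {"a":97,"g":78,"nl":45,"p":37}
After op 3 (add /s 25): {"a":97,"g":78,"nl":45,"p":37,"s":25}
After op 4 (add /a 47): {"a":47,"g":78,"nl":45,"p":37,"s":25}
After op 5 (replace /a 74): {"a":74,"g":78,"nl":45,"p":37,"s":25}
After op 6 (replace /nl 5): {"a":74,"g":78,"nl":5,"p":37,"s":25}
After op 7 (replace /p 0): {"a":74,"g":78,"nl":5,"p":0,"s":25}
After op 8 (replace /g 78): {"a":74,"g":78,"nl":5,"p":0,"s":25}
After op 9 (replace /p 74): {"a":74,"g":78,"nl":5,"p":74,"s":25}
After op 10 (add /ua 99): {"a":74,"g":78,"nl":5,"p":74,"s":25,"ua":99}
After op 11 (add /g 6): {"a":74,"g":6,"nl":5,"p":74,"s":25,"ua":99}
After op 12 (add /hc 22): {"a":74,"g":6,"hc":22,"nl":5,"p":74,"s":25,"ua":99}
After op 13 (replace /nl 19): {"a":74,"g":6,"hc":22,"nl":19,"p":74,"s":25,"ua":99}
After op 14 (replace /hc 4): {"a":74,"g":6,"hc":4,"nl":19,"p":74,"s":25,"ua":99}
After op 15 (add /f 25): {"a":74,"f":25,"g":6,"hc":4,"nl":19,"p":74,"s":25,"ua":99}
After op 16 (replace /hc 62): {"a":74,"f":25,"g":6,"hc":62,"nl":19,"p":74,"s":25,"ua":99}

Answer: {"a":74,"f":25,"g":6,"hc":62,"nl":19,"p":74,"s":25,"ua":99}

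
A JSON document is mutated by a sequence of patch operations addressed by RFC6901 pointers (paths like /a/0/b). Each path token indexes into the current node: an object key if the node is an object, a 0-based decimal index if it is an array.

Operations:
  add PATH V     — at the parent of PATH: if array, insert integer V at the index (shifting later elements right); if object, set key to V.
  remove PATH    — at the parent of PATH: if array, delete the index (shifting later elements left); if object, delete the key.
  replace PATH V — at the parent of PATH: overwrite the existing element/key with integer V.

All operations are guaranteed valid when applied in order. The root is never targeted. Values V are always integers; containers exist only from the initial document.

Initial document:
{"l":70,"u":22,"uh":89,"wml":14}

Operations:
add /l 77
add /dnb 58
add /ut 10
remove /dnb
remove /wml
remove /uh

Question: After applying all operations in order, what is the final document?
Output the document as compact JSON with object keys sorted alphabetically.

Answer: {"l":77,"u":22,"ut":10}

Derivation:
After op 1 (add /l 77): {"l":77,"u":22,"uh":89,"wml":14}
After op 2 (add /dnb 58): {"dnb":58,"l":77,"u":22,"uh":89,"wml":14}
After op 3 (add /ut 10): {"dnb":58,"l":77,"u":22,"uh":89,"ut":10,"wml":14}
After op 4 (remove /dnb): {"l":77,"u":22,"uh":89,"ut":10,"wml":14}
After op 5 (remove /wml): {"l":77,"u":22,"uh":89,"ut":10}
After op 6 (remove /uh): {"l":77,"u":22,"ut":10}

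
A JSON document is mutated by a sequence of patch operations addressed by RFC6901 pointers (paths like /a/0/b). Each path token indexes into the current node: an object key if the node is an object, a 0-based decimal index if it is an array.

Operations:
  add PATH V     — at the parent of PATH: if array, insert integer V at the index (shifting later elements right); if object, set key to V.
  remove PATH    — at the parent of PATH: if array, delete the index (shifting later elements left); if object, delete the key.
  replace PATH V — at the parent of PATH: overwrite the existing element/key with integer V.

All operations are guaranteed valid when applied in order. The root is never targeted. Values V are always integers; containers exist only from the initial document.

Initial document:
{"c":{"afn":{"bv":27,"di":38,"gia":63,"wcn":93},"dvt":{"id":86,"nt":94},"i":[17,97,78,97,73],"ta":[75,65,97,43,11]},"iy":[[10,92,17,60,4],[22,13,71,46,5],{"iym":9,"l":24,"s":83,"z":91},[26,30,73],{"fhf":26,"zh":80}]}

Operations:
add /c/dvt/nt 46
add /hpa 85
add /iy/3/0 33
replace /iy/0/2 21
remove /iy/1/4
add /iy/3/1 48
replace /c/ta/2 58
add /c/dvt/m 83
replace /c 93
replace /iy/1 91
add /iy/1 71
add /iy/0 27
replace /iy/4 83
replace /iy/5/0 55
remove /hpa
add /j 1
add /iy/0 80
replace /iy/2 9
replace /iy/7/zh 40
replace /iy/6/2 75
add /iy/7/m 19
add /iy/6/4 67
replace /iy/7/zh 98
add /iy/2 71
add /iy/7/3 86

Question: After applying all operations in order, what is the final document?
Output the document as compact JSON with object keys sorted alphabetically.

After op 1 (add /c/dvt/nt 46): {"c":{"afn":{"bv":27,"di":38,"gia":63,"wcn":93},"dvt":{"id":86,"nt":46},"i":[17,97,78,97,73],"ta":[75,65,97,43,11]},"iy":[[10,92,17,60,4],[22,13,71,46,5],{"iym":9,"l":24,"s":83,"z":91},[26,30,73],{"fhf":26,"zh":80}]}
After op 2 (add /hpa 85): {"c":{"afn":{"bv":27,"di":38,"gia":63,"wcn":93},"dvt":{"id":86,"nt":46},"i":[17,97,78,97,73],"ta":[75,65,97,43,11]},"hpa":85,"iy":[[10,92,17,60,4],[22,13,71,46,5],{"iym":9,"l":24,"s":83,"z":91},[26,30,73],{"fhf":26,"zh":80}]}
After op 3 (add /iy/3/0 33): {"c":{"afn":{"bv":27,"di":38,"gia":63,"wcn":93},"dvt":{"id":86,"nt":46},"i":[17,97,78,97,73],"ta":[75,65,97,43,11]},"hpa":85,"iy":[[10,92,17,60,4],[22,13,71,46,5],{"iym":9,"l":24,"s":83,"z":91},[33,26,30,73],{"fhf":26,"zh":80}]}
After op 4 (replace /iy/0/2 21): {"c":{"afn":{"bv":27,"di":38,"gia":63,"wcn":93},"dvt":{"id":86,"nt":46},"i":[17,97,78,97,73],"ta":[75,65,97,43,11]},"hpa":85,"iy":[[10,92,21,60,4],[22,13,71,46,5],{"iym":9,"l":24,"s":83,"z":91},[33,26,30,73],{"fhf":26,"zh":80}]}
After op 5 (remove /iy/1/4): {"c":{"afn":{"bv":27,"di":38,"gia":63,"wcn":93},"dvt":{"id":86,"nt":46},"i":[17,97,78,97,73],"ta":[75,65,97,43,11]},"hpa":85,"iy":[[10,92,21,60,4],[22,13,71,46],{"iym":9,"l":24,"s":83,"z":91},[33,26,30,73],{"fhf":26,"zh":80}]}
After op 6 (add /iy/3/1 48): {"c":{"afn":{"bv":27,"di":38,"gia":63,"wcn":93},"dvt":{"id":86,"nt":46},"i":[17,97,78,97,73],"ta":[75,65,97,43,11]},"hpa":85,"iy":[[10,92,21,60,4],[22,13,71,46],{"iym":9,"l":24,"s":83,"z":91},[33,48,26,30,73],{"fhf":26,"zh":80}]}
After op 7 (replace /c/ta/2 58): {"c":{"afn":{"bv":27,"di":38,"gia":63,"wcn":93},"dvt":{"id":86,"nt":46},"i":[17,97,78,97,73],"ta":[75,65,58,43,11]},"hpa":85,"iy":[[10,92,21,60,4],[22,13,71,46],{"iym":9,"l":24,"s":83,"z":91},[33,48,26,30,73],{"fhf":26,"zh":80}]}
After op 8 (add /c/dvt/m 83): {"c":{"afn":{"bv":27,"di":38,"gia":63,"wcn":93},"dvt":{"id":86,"m":83,"nt":46},"i":[17,97,78,97,73],"ta":[75,65,58,43,11]},"hpa":85,"iy":[[10,92,21,60,4],[22,13,71,46],{"iym":9,"l":24,"s":83,"z":91},[33,48,26,30,73],{"fhf":26,"zh":80}]}
After op 9 (replace /c 93): {"c":93,"hpa":85,"iy":[[10,92,21,60,4],[22,13,71,46],{"iym":9,"l":24,"s":83,"z":91},[33,48,26,30,73],{"fhf":26,"zh":80}]}
After op 10 (replace /iy/1 91): {"c":93,"hpa":85,"iy":[[10,92,21,60,4],91,{"iym":9,"l":24,"s":83,"z":91},[33,48,26,30,73],{"fhf":26,"zh":80}]}
After op 11 (add /iy/1 71): {"c":93,"hpa":85,"iy":[[10,92,21,60,4],71,91,{"iym":9,"l":24,"s":83,"z":91},[33,48,26,30,73],{"fhf":26,"zh":80}]}
After op 12 (add /iy/0 27): {"c":93,"hpa":85,"iy":[27,[10,92,21,60,4],71,91,{"iym":9,"l":24,"s":83,"z":91},[33,48,26,30,73],{"fhf":26,"zh":80}]}
After op 13 (replace /iy/4 83): {"c":93,"hpa":85,"iy":[27,[10,92,21,60,4],71,91,83,[33,48,26,30,73],{"fhf":26,"zh":80}]}
After op 14 (replace /iy/5/0 55): {"c":93,"hpa":85,"iy":[27,[10,92,21,60,4],71,91,83,[55,48,26,30,73],{"fhf":26,"zh":80}]}
After op 15 (remove /hpa): {"c":93,"iy":[27,[10,92,21,60,4],71,91,83,[55,48,26,30,73],{"fhf":26,"zh":80}]}
After op 16 (add /j 1): {"c":93,"iy":[27,[10,92,21,60,4],71,91,83,[55,48,26,30,73],{"fhf":26,"zh":80}],"j":1}
After op 17 (add /iy/0 80): {"c":93,"iy":[80,27,[10,92,21,60,4],71,91,83,[55,48,26,30,73],{"fhf":26,"zh":80}],"j":1}
After op 18 (replace /iy/2 9): {"c":93,"iy":[80,27,9,71,91,83,[55,48,26,30,73],{"fhf":26,"zh":80}],"j":1}
After op 19 (replace /iy/7/zh 40): {"c":93,"iy":[80,27,9,71,91,83,[55,48,26,30,73],{"fhf":26,"zh":40}],"j":1}
After op 20 (replace /iy/6/2 75): {"c":93,"iy":[80,27,9,71,91,83,[55,48,75,30,73],{"fhf":26,"zh":40}],"j":1}
After op 21 (add /iy/7/m 19): {"c":93,"iy":[80,27,9,71,91,83,[55,48,75,30,73],{"fhf":26,"m":19,"zh":40}],"j":1}
After op 22 (add /iy/6/4 67): {"c":93,"iy":[80,27,9,71,91,83,[55,48,75,30,67,73],{"fhf":26,"m":19,"zh":40}],"j":1}
After op 23 (replace /iy/7/zh 98): {"c":93,"iy":[80,27,9,71,91,83,[55,48,75,30,67,73],{"fhf":26,"m":19,"zh":98}],"j":1}
After op 24 (add /iy/2 71): {"c":93,"iy":[80,27,71,9,71,91,83,[55,48,75,30,67,73],{"fhf":26,"m":19,"zh":98}],"j":1}
After op 25 (add /iy/7/3 86): {"c":93,"iy":[80,27,71,9,71,91,83,[55,48,75,86,30,67,73],{"fhf":26,"m":19,"zh":98}],"j":1}

Answer: {"c":93,"iy":[80,27,71,9,71,91,83,[55,48,75,86,30,67,73],{"fhf":26,"m":19,"zh":98}],"j":1}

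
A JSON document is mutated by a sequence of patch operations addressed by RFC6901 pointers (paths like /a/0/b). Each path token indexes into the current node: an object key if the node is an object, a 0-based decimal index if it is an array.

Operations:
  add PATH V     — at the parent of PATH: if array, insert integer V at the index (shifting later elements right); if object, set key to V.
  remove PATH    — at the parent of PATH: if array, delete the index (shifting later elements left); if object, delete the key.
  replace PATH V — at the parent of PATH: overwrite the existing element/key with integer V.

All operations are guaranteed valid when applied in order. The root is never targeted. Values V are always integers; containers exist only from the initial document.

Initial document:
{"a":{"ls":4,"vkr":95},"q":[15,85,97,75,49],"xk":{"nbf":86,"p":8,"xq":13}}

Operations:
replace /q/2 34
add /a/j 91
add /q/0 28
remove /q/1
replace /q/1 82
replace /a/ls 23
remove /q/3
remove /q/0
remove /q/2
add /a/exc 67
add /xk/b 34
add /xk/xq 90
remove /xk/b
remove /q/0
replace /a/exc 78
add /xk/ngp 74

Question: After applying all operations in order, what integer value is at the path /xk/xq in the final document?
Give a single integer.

After op 1 (replace /q/2 34): {"a":{"ls":4,"vkr":95},"q":[15,85,34,75,49],"xk":{"nbf":86,"p":8,"xq":13}}
After op 2 (add /a/j 91): {"a":{"j":91,"ls":4,"vkr":95},"q":[15,85,34,75,49],"xk":{"nbf":86,"p":8,"xq":13}}
After op 3 (add /q/0 28): {"a":{"j":91,"ls":4,"vkr":95},"q":[28,15,85,34,75,49],"xk":{"nbf":86,"p":8,"xq":13}}
After op 4 (remove /q/1): {"a":{"j":91,"ls":4,"vkr":95},"q":[28,85,34,75,49],"xk":{"nbf":86,"p":8,"xq":13}}
After op 5 (replace /q/1 82): {"a":{"j":91,"ls":4,"vkr":95},"q":[28,82,34,75,49],"xk":{"nbf":86,"p":8,"xq":13}}
After op 6 (replace /a/ls 23): {"a":{"j":91,"ls":23,"vkr":95},"q":[28,82,34,75,49],"xk":{"nbf":86,"p":8,"xq":13}}
After op 7 (remove /q/3): {"a":{"j":91,"ls":23,"vkr":95},"q":[28,82,34,49],"xk":{"nbf":86,"p":8,"xq":13}}
After op 8 (remove /q/0): {"a":{"j":91,"ls":23,"vkr":95},"q":[82,34,49],"xk":{"nbf":86,"p":8,"xq":13}}
After op 9 (remove /q/2): {"a":{"j":91,"ls":23,"vkr":95},"q":[82,34],"xk":{"nbf":86,"p":8,"xq":13}}
After op 10 (add /a/exc 67): {"a":{"exc":67,"j":91,"ls":23,"vkr":95},"q":[82,34],"xk":{"nbf":86,"p":8,"xq":13}}
After op 11 (add /xk/b 34): {"a":{"exc":67,"j":91,"ls":23,"vkr":95},"q":[82,34],"xk":{"b":34,"nbf":86,"p":8,"xq":13}}
After op 12 (add /xk/xq 90): {"a":{"exc":67,"j":91,"ls":23,"vkr":95},"q":[82,34],"xk":{"b":34,"nbf":86,"p":8,"xq":90}}
After op 13 (remove /xk/b): {"a":{"exc":67,"j":91,"ls":23,"vkr":95},"q":[82,34],"xk":{"nbf":86,"p":8,"xq":90}}
After op 14 (remove /q/0): {"a":{"exc":67,"j":91,"ls":23,"vkr":95},"q":[34],"xk":{"nbf":86,"p":8,"xq":90}}
After op 15 (replace /a/exc 78): {"a":{"exc":78,"j":91,"ls":23,"vkr":95},"q":[34],"xk":{"nbf":86,"p":8,"xq":90}}
After op 16 (add /xk/ngp 74): {"a":{"exc":78,"j":91,"ls":23,"vkr":95},"q":[34],"xk":{"nbf":86,"ngp":74,"p":8,"xq":90}}
Value at /xk/xq: 90

Answer: 90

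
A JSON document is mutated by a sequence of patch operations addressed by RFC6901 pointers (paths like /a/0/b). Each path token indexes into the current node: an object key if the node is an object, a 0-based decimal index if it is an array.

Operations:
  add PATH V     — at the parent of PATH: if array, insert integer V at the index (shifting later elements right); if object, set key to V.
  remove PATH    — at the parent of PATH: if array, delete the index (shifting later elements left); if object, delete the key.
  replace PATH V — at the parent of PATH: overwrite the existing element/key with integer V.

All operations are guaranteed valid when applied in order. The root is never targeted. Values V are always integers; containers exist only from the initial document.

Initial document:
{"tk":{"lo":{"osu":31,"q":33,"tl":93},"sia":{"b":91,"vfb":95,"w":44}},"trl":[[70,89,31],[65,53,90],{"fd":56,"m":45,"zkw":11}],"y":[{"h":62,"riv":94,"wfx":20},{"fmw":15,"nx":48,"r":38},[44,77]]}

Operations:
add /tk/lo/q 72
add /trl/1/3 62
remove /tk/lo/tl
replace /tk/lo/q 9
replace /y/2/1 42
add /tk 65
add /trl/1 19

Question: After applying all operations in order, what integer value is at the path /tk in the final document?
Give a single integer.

After op 1 (add /tk/lo/q 72): {"tk":{"lo":{"osu":31,"q":72,"tl":93},"sia":{"b":91,"vfb":95,"w":44}},"trl":[[70,89,31],[65,53,90],{"fd":56,"m":45,"zkw":11}],"y":[{"h":62,"riv":94,"wfx":20},{"fmw":15,"nx":48,"r":38},[44,77]]}
After op 2 (add /trl/1/3 62): {"tk":{"lo":{"osu":31,"q":72,"tl":93},"sia":{"b":91,"vfb":95,"w":44}},"trl":[[70,89,31],[65,53,90,62],{"fd":56,"m":45,"zkw":11}],"y":[{"h":62,"riv":94,"wfx":20},{"fmw":15,"nx":48,"r":38},[44,77]]}
After op 3 (remove /tk/lo/tl): {"tk":{"lo":{"osu":31,"q":72},"sia":{"b":91,"vfb":95,"w":44}},"trl":[[70,89,31],[65,53,90,62],{"fd":56,"m":45,"zkw":11}],"y":[{"h":62,"riv":94,"wfx":20},{"fmw":15,"nx":48,"r":38},[44,77]]}
After op 4 (replace /tk/lo/q 9): {"tk":{"lo":{"osu":31,"q":9},"sia":{"b":91,"vfb":95,"w":44}},"trl":[[70,89,31],[65,53,90,62],{"fd":56,"m":45,"zkw":11}],"y":[{"h":62,"riv":94,"wfx":20},{"fmw":15,"nx":48,"r":38},[44,77]]}
After op 5 (replace /y/2/1 42): {"tk":{"lo":{"osu":31,"q":9},"sia":{"b":91,"vfb":95,"w":44}},"trl":[[70,89,31],[65,53,90,62],{"fd":56,"m":45,"zkw":11}],"y":[{"h":62,"riv":94,"wfx":20},{"fmw":15,"nx":48,"r":38},[44,42]]}
After op 6 (add /tk 65): {"tk":65,"trl":[[70,89,31],[65,53,90,62],{"fd":56,"m":45,"zkw":11}],"y":[{"h":62,"riv":94,"wfx":20},{"fmw":15,"nx":48,"r":38},[44,42]]}
After op 7 (add /trl/1 19): {"tk":65,"trl":[[70,89,31],19,[65,53,90,62],{"fd":56,"m":45,"zkw":11}],"y":[{"h":62,"riv":94,"wfx":20},{"fmw":15,"nx":48,"r":38},[44,42]]}
Value at /tk: 65

Answer: 65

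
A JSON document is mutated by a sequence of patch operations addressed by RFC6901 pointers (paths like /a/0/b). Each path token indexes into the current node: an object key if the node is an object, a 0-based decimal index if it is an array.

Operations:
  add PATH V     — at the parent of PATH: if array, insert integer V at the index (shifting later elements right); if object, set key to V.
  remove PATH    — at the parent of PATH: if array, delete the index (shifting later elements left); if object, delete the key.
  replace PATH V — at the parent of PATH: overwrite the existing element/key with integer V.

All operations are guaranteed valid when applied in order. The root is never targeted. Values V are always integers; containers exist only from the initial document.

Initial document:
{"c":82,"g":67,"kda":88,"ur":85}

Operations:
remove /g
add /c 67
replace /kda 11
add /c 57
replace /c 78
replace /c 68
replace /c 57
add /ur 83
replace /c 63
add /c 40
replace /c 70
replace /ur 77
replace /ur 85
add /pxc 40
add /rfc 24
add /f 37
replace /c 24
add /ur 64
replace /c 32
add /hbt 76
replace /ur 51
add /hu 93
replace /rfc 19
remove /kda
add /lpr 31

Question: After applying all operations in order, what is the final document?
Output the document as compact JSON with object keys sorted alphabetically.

Answer: {"c":32,"f":37,"hbt":76,"hu":93,"lpr":31,"pxc":40,"rfc":19,"ur":51}

Derivation:
After op 1 (remove /g): {"c":82,"kda":88,"ur":85}
After op 2 (add /c 67): {"c":67,"kda":88,"ur":85}
After op 3 (replace /kda 11): {"c":67,"kda":11,"ur":85}
After op 4 (add /c 57): {"c":57,"kda":11,"ur":85}
After op 5 (replace /c 78): {"c":78,"kda":11,"ur":85}
After op 6 (replace /c 68): {"c":68,"kda":11,"ur":85}
After op 7 (replace /c 57): {"c":57,"kda":11,"ur":85}
After op 8 (add /ur 83): {"c":57,"kda":11,"ur":83}
After op 9 (replace /c 63): {"c":63,"kda":11,"ur":83}
After op 10 (add /c 40): {"c":40,"kda":11,"ur":83}
After op 11 (replace /c 70): {"c":70,"kda":11,"ur":83}
After op 12 (replace /ur 77): {"c":70,"kda":11,"ur":77}
After op 13 (replace /ur 85): {"c":70,"kda":11,"ur":85}
After op 14 (add /pxc 40): {"c":70,"kda":11,"pxc":40,"ur":85}
After op 15 (add /rfc 24): {"c":70,"kda":11,"pxc":40,"rfc":24,"ur":85}
After op 16 (add /f 37): {"c":70,"f":37,"kda":11,"pxc":40,"rfc":24,"ur":85}
After op 17 (replace /c 24): {"c":24,"f":37,"kda":11,"pxc":40,"rfc":24,"ur":85}
After op 18 (add /ur 64): {"c":24,"f":37,"kda":11,"pxc":40,"rfc":24,"ur":64}
After op 19 (replace /c 32): {"c":32,"f":37,"kda":11,"pxc":40,"rfc":24,"ur":64}
After op 20 (add /hbt 76): {"c":32,"f":37,"hbt":76,"kda":11,"pxc":40,"rfc":24,"ur":64}
After op 21 (replace /ur 51): {"c":32,"f":37,"hbt":76,"kda":11,"pxc":40,"rfc":24,"ur":51}
After op 22 (add /hu 93): {"c":32,"f":37,"hbt":76,"hu":93,"kda":11,"pxc":40,"rfc":24,"ur":51}
After op 23 (replace /rfc 19): {"c":32,"f":37,"hbt":76,"hu":93,"kda":11,"pxc":40,"rfc":19,"ur":51}
After op 24 (remove /kda): {"c":32,"f":37,"hbt":76,"hu":93,"pxc":40,"rfc":19,"ur":51}
After op 25 (add /lpr 31): {"c":32,"f":37,"hbt":76,"hu":93,"lpr":31,"pxc":40,"rfc":19,"ur":51}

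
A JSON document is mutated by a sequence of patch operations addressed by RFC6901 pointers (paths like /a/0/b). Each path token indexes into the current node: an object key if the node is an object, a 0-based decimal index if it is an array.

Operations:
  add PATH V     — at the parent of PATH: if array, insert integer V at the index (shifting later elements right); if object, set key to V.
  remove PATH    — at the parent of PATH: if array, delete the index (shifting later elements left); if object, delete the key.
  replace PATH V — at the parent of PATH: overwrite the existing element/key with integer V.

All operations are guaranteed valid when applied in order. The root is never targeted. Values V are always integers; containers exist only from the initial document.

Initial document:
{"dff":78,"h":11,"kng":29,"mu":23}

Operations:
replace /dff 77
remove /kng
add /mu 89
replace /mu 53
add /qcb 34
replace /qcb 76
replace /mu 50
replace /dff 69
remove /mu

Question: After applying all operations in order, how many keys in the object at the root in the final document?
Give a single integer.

After op 1 (replace /dff 77): {"dff":77,"h":11,"kng":29,"mu":23}
After op 2 (remove /kng): {"dff":77,"h":11,"mu":23}
After op 3 (add /mu 89): {"dff":77,"h":11,"mu":89}
After op 4 (replace /mu 53): {"dff":77,"h":11,"mu":53}
After op 5 (add /qcb 34): {"dff":77,"h":11,"mu":53,"qcb":34}
After op 6 (replace /qcb 76): {"dff":77,"h":11,"mu":53,"qcb":76}
After op 7 (replace /mu 50): {"dff":77,"h":11,"mu":50,"qcb":76}
After op 8 (replace /dff 69): {"dff":69,"h":11,"mu":50,"qcb":76}
After op 9 (remove /mu): {"dff":69,"h":11,"qcb":76}
Size at the root: 3

Answer: 3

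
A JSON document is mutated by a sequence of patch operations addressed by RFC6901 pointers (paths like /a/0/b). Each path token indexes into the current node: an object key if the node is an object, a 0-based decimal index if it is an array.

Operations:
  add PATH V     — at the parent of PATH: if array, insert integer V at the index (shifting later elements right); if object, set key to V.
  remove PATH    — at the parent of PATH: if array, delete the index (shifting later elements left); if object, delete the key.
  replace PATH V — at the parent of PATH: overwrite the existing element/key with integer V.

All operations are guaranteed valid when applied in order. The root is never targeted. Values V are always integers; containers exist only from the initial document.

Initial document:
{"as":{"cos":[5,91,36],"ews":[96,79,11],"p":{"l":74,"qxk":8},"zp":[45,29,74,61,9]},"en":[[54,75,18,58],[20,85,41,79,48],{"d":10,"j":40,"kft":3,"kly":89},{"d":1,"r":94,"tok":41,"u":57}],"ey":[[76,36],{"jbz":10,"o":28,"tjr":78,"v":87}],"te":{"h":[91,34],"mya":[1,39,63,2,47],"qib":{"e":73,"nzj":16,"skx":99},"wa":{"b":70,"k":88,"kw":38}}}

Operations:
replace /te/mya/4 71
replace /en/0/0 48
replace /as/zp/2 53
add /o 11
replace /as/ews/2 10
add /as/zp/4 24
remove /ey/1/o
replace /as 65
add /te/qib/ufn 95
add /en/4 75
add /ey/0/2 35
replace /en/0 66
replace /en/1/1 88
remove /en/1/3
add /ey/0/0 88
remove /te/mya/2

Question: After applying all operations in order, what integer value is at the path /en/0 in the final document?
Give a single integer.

After op 1 (replace /te/mya/4 71): {"as":{"cos":[5,91,36],"ews":[96,79,11],"p":{"l":74,"qxk":8},"zp":[45,29,74,61,9]},"en":[[54,75,18,58],[20,85,41,79,48],{"d":10,"j":40,"kft":3,"kly":89},{"d":1,"r":94,"tok":41,"u":57}],"ey":[[76,36],{"jbz":10,"o":28,"tjr":78,"v":87}],"te":{"h":[91,34],"mya":[1,39,63,2,71],"qib":{"e":73,"nzj":16,"skx":99},"wa":{"b":70,"k":88,"kw":38}}}
After op 2 (replace /en/0/0 48): {"as":{"cos":[5,91,36],"ews":[96,79,11],"p":{"l":74,"qxk":8},"zp":[45,29,74,61,9]},"en":[[48,75,18,58],[20,85,41,79,48],{"d":10,"j":40,"kft":3,"kly":89},{"d":1,"r":94,"tok":41,"u":57}],"ey":[[76,36],{"jbz":10,"o":28,"tjr":78,"v":87}],"te":{"h":[91,34],"mya":[1,39,63,2,71],"qib":{"e":73,"nzj":16,"skx":99},"wa":{"b":70,"k":88,"kw":38}}}
After op 3 (replace /as/zp/2 53): {"as":{"cos":[5,91,36],"ews":[96,79,11],"p":{"l":74,"qxk":8},"zp":[45,29,53,61,9]},"en":[[48,75,18,58],[20,85,41,79,48],{"d":10,"j":40,"kft":3,"kly":89},{"d":1,"r":94,"tok":41,"u":57}],"ey":[[76,36],{"jbz":10,"o":28,"tjr":78,"v":87}],"te":{"h":[91,34],"mya":[1,39,63,2,71],"qib":{"e":73,"nzj":16,"skx":99},"wa":{"b":70,"k":88,"kw":38}}}
After op 4 (add /o 11): {"as":{"cos":[5,91,36],"ews":[96,79,11],"p":{"l":74,"qxk":8},"zp":[45,29,53,61,9]},"en":[[48,75,18,58],[20,85,41,79,48],{"d":10,"j":40,"kft":3,"kly":89},{"d":1,"r":94,"tok":41,"u":57}],"ey":[[76,36],{"jbz":10,"o":28,"tjr":78,"v":87}],"o":11,"te":{"h":[91,34],"mya":[1,39,63,2,71],"qib":{"e":73,"nzj":16,"skx":99},"wa":{"b":70,"k":88,"kw":38}}}
After op 5 (replace /as/ews/2 10): {"as":{"cos":[5,91,36],"ews":[96,79,10],"p":{"l":74,"qxk":8},"zp":[45,29,53,61,9]},"en":[[48,75,18,58],[20,85,41,79,48],{"d":10,"j":40,"kft":3,"kly":89},{"d":1,"r":94,"tok":41,"u":57}],"ey":[[76,36],{"jbz":10,"o":28,"tjr":78,"v":87}],"o":11,"te":{"h":[91,34],"mya":[1,39,63,2,71],"qib":{"e":73,"nzj":16,"skx":99},"wa":{"b":70,"k":88,"kw":38}}}
After op 6 (add /as/zp/4 24): {"as":{"cos":[5,91,36],"ews":[96,79,10],"p":{"l":74,"qxk":8},"zp":[45,29,53,61,24,9]},"en":[[48,75,18,58],[20,85,41,79,48],{"d":10,"j":40,"kft":3,"kly":89},{"d":1,"r":94,"tok":41,"u":57}],"ey":[[76,36],{"jbz":10,"o":28,"tjr":78,"v":87}],"o":11,"te":{"h":[91,34],"mya":[1,39,63,2,71],"qib":{"e":73,"nzj":16,"skx":99},"wa":{"b":70,"k":88,"kw":38}}}
After op 7 (remove /ey/1/o): {"as":{"cos":[5,91,36],"ews":[96,79,10],"p":{"l":74,"qxk":8},"zp":[45,29,53,61,24,9]},"en":[[48,75,18,58],[20,85,41,79,48],{"d":10,"j":40,"kft":3,"kly":89},{"d":1,"r":94,"tok":41,"u":57}],"ey":[[76,36],{"jbz":10,"tjr":78,"v":87}],"o":11,"te":{"h":[91,34],"mya":[1,39,63,2,71],"qib":{"e":73,"nzj":16,"skx":99},"wa":{"b":70,"k":88,"kw":38}}}
After op 8 (replace /as 65): {"as":65,"en":[[48,75,18,58],[20,85,41,79,48],{"d":10,"j":40,"kft":3,"kly":89},{"d":1,"r":94,"tok":41,"u":57}],"ey":[[76,36],{"jbz":10,"tjr":78,"v":87}],"o":11,"te":{"h":[91,34],"mya":[1,39,63,2,71],"qib":{"e":73,"nzj":16,"skx":99},"wa":{"b":70,"k":88,"kw":38}}}
After op 9 (add /te/qib/ufn 95): {"as":65,"en":[[48,75,18,58],[20,85,41,79,48],{"d":10,"j":40,"kft":3,"kly":89},{"d":1,"r":94,"tok":41,"u":57}],"ey":[[76,36],{"jbz":10,"tjr":78,"v":87}],"o":11,"te":{"h":[91,34],"mya":[1,39,63,2,71],"qib":{"e":73,"nzj":16,"skx":99,"ufn":95},"wa":{"b":70,"k":88,"kw":38}}}
After op 10 (add /en/4 75): {"as":65,"en":[[48,75,18,58],[20,85,41,79,48],{"d":10,"j":40,"kft":3,"kly":89},{"d":1,"r":94,"tok":41,"u":57},75],"ey":[[76,36],{"jbz":10,"tjr":78,"v":87}],"o":11,"te":{"h":[91,34],"mya":[1,39,63,2,71],"qib":{"e":73,"nzj":16,"skx":99,"ufn":95},"wa":{"b":70,"k":88,"kw":38}}}
After op 11 (add /ey/0/2 35): {"as":65,"en":[[48,75,18,58],[20,85,41,79,48],{"d":10,"j":40,"kft":3,"kly":89},{"d":1,"r":94,"tok":41,"u":57},75],"ey":[[76,36,35],{"jbz":10,"tjr":78,"v":87}],"o":11,"te":{"h":[91,34],"mya":[1,39,63,2,71],"qib":{"e":73,"nzj":16,"skx":99,"ufn":95},"wa":{"b":70,"k":88,"kw":38}}}
After op 12 (replace /en/0 66): {"as":65,"en":[66,[20,85,41,79,48],{"d":10,"j":40,"kft":3,"kly":89},{"d":1,"r":94,"tok":41,"u":57},75],"ey":[[76,36,35],{"jbz":10,"tjr":78,"v":87}],"o":11,"te":{"h":[91,34],"mya":[1,39,63,2,71],"qib":{"e":73,"nzj":16,"skx":99,"ufn":95},"wa":{"b":70,"k":88,"kw":38}}}
After op 13 (replace /en/1/1 88): {"as":65,"en":[66,[20,88,41,79,48],{"d":10,"j":40,"kft":3,"kly":89},{"d":1,"r":94,"tok":41,"u":57},75],"ey":[[76,36,35],{"jbz":10,"tjr":78,"v":87}],"o":11,"te":{"h":[91,34],"mya":[1,39,63,2,71],"qib":{"e":73,"nzj":16,"skx":99,"ufn":95},"wa":{"b":70,"k":88,"kw":38}}}
After op 14 (remove /en/1/3): {"as":65,"en":[66,[20,88,41,48],{"d":10,"j":40,"kft":3,"kly":89},{"d":1,"r":94,"tok":41,"u":57},75],"ey":[[76,36,35],{"jbz":10,"tjr":78,"v":87}],"o":11,"te":{"h":[91,34],"mya":[1,39,63,2,71],"qib":{"e":73,"nzj":16,"skx":99,"ufn":95},"wa":{"b":70,"k":88,"kw":38}}}
After op 15 (add /ey/0/0 88): {"as":65,"en":[66,[20,88,41,48],{"d":10,"j":40,"kft":3,"kly":89},{"d":1,"r":94,"tok":41,"u":57},75],"ey":[[88,76,36,35],{"jbz":10,"tjr":78,"v":87}],"o":11,"te":{"h":[91,34],"mya":[1,39,63,2,71],"qib":{"e":73,"nzj":16,"skx":99,"ufn":95},"wa":{"b":70,"k":88,"kw":38}}}
After op 16 (remove /te/mya/2): {"as":65,"en":[66,[20,88,41,48],{"d":10,"j":40,"kft":3,"kly":89},{"d":1,"r":94,"tok":41,"u":57},75],"ey":[[88,76,36,35],{"jbz":10,"tjr":78,"v":87}],"o":11,"te":{"h":[91,34],"mya":[1,39,2,71],"qib":{"e":73,"nzj":16,"skx":99,"ufn":95},"wa":{"b":70,"k":88,"kw":38}}}
Value at /en/0: 66

Answer: 66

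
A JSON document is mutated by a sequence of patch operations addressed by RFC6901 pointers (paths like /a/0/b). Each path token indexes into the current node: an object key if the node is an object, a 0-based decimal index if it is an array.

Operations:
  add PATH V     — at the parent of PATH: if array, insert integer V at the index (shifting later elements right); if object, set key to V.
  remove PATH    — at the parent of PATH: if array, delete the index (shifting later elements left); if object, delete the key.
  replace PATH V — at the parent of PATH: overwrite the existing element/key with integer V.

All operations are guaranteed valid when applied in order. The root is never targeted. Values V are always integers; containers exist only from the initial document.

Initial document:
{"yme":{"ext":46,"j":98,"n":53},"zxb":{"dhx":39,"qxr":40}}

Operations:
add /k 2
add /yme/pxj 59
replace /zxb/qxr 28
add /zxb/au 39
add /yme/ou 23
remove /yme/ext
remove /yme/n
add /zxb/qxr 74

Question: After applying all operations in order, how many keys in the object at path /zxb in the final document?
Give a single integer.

Answer: 3

Derivation:
After op 1 (add /k 2): {"k":2,"yme":{"ext":46,"j":98,"n":53},"zxb":{"dhx":39,"qxr":40}}
After op 2 (add /yme/pxj 59): {"k":2,"yme":{"ext":46,"j":98,"n":53,"pxj":59},"zxb":{"dhx":39,"qxr":40}}
After op 3 (replace /zxb/qxr 28): {"k":2,"yme":{"ext":46,"j":98,"n":53,"pxj":59},"zxb":{"dhx":39,"qxr":28}}
After op 4 (add /zxb/au 39): {"k":2,"yme":{"ext":46,"j":98,"n":53,"pxj":59},"zxb":{"au":39,"dhx":39,"qxr":28}}
After op 5 (add /yme/ou 23): {"k":2,"yme":{"ext":46,"j":98,"n":53,"ou":23,"pxj":59},"zxb":{"au":39,"dhx":39,"qxr":28}}
After op 6 (remove /yme/ext): {"k":2,"yme":{"j":98,"n":53,"ou":23,"pxj":59},"zxb":{"au":39,"dhx":39,"qxr":28}}
After op 7 (remove /yme/n): {"k":2,"yme":{"j":98,"ou":23,"pxj":59},"zxb":{"au":39,"dhx":39,"qxr":28}}
After op 8 (add /zxb/qxr 74): {"k":2,"yme":{"j":98,"ou":23,"pxj":59},"zxb":{"au":39,"dhx":39,"qxr":74}}
Size at path /zxb: 3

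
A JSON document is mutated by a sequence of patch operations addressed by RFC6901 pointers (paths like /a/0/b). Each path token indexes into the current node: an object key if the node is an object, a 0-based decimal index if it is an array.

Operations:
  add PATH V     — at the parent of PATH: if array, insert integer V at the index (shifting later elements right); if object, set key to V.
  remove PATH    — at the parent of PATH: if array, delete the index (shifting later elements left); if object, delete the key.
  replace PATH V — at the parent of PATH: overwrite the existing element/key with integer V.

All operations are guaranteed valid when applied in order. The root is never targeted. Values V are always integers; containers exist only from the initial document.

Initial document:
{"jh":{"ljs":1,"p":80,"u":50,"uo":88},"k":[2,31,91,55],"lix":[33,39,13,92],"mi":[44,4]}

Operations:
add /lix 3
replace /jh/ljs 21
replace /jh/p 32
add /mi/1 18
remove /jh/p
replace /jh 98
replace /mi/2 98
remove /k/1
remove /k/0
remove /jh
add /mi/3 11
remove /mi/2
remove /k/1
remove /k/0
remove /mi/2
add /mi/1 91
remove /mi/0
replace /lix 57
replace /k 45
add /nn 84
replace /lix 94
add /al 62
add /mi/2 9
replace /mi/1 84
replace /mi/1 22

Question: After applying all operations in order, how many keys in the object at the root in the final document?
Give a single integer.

After op 1 (add /lix 3): {"jh":{"ljs":1,"p":80,"u":50,"uo":88},"k":[2,31,91,55],"lix":3,"mi":[44,4]}
After op 2 (replace /jh/ljs 21): {"jh":{"ljs":21,"p":80,"u":50,"uo":88},"k":[2,31,91,55],"lix":3,"mi":[44,4]}
After op 3 (replace /jh/p 32): {"jh":{"ljs":21,"p":32,"u":50,"uo":88},"k":[2,31,91,55],"lix":3,"mi":[44,4]}
After op 4 (add /mi/1 18): {"jh":{"ljs":21,"p":32,"u":50,"uo":88},"k":[2,31,91,55],"lix":3,"mi":[44,18,4]}
After op 5 (remove /jh/p): {"jh":{"ljs":21,"u":50,"uo":88},"k":[2,31,91,55],"lix":3,"mi":[44,18,4]}
After op 6 (replace /jh 98): {"jh":98,"k":[2,31,91,55],"lix":3,"mi":[44,18,4]}
After op 7 (replace /mi/2 98): {"jh":98,"k":[2,31,91,55],"lix":3,"mi":[44,18,98]}
After op 8 (remove /k/1): {"jh":98,"k":[2,91,55],"lix":3,"mi":[44,18,98]}
After op 9 (remove /k/0): {"jh":98,"k":[91,55],"lix":3,"mi":[44,18,98]}
After op 10 (remove /jh): {"k":[91,55],"lix":3,"mi":[44,18,98]}
After op 11 (add /mi/3 11): {"k":[91,55],"lix":3,"mi":[44,18,98,11]}
After op 12 (remove /mi/2): {"k":[91,55],"lix":3,"mi":[44,18,11]}
After op 13 (remove /k/1): {"k":[91],"lix":3,"mi":[44,18,11]}
After op 14 (remove /k/0): {"k":[],"lix":3,"mi":[44,18,11]}
After op 15 (remove /mi/2): {"k":[],"lix":3,"mi":[44,18]}
After op 16 (add /mi/1 91): {"k":[],"lix":3,"mi":[44,91,18]}
After op 17 (remove /mi/0): {"k":[],"lix":3,"mi":[91,18]}
After op 18 (replace /lix 57): {"k":[],"lix":57,"mi":[91,18]}
After op 19 (replace /k 45): {"k":45,"lix":57,"mi":[91,18]}
After op 20 (add /nn 84): {"k":45,"lix":57,"mi":[91,18],"nn":84}
After op 21 (replace /lix 94): {"k":45,"lix":94,"mi":[91,18],"nn":84}
After op 22 (add /al 62): {"al":62,"k":45,"lix":94,"mi":[91,18],"nn":84}
After op 23 (add /mi/2 9): {"al":62,"k":45,"lix":94,"mi":[91,18,9],"nn":84}
After op 24 (replace /mi/1 84): {"al":62,"k":45,"lix":94,"mi":[91,84,9],"nn":84}
After op 25 (replace /mi/1 22): {"al":62,"k":45,"lix":94,"mi":[91,22,9],"nn":84}
Size at the root: 5

Answer: 5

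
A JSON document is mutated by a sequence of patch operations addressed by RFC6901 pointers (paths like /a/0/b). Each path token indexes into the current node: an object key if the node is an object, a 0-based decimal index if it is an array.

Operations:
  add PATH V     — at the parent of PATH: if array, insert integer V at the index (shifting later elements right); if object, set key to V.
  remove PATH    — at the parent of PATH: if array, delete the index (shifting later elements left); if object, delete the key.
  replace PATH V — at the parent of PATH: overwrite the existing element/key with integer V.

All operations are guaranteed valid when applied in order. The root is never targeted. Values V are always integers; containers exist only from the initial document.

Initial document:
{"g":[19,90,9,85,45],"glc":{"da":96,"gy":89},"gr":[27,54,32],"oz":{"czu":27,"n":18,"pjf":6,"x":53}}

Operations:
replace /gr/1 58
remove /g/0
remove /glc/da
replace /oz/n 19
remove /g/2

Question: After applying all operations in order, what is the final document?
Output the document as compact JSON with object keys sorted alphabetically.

After op 1 (replace /gr/1 58): {"g":[19,90,9,85,45],"glc":{"da":96,"gy":89},"gr":[27,58,32],"oz":{"czu":27,"n":18,"pjf":6,"x":53}}
After op 2 (remove /g/0): {"g":[90,9,85,45],"glc":{"da":96,"gy":89},"gr":[27,58,32],"oz":{"czu":27,"n":18,"pjf":6,"x":53}}
After op 3 (remove /glc/da): {"g":[90,9,85,45],"glc":{"gy":89},"gr":[27,58,32],"oz":{"czu":27,"n":18,"pjf":6,"x":53}}
After op 4 (replace /oz/n 19): {"g":[90,9,85,45],"glc":{"gy":89},"gr":[27,58,32],"oz":{"czu":27,"n":19,"pjf":6,"x":53}}
After op 5 (remove /g/2): {"g":[90,9,45],"glc":{"gy":89},"gr":[27,58,32],"oz":{"czu":27,"n":19,"pjf":6,"x":53}}

Answer: {"g":[90,9,45],"glc":{"gy":89},"gr":[27,58,32],"oz":{"czu":27,"n":19,"pjf":6,"x":53}}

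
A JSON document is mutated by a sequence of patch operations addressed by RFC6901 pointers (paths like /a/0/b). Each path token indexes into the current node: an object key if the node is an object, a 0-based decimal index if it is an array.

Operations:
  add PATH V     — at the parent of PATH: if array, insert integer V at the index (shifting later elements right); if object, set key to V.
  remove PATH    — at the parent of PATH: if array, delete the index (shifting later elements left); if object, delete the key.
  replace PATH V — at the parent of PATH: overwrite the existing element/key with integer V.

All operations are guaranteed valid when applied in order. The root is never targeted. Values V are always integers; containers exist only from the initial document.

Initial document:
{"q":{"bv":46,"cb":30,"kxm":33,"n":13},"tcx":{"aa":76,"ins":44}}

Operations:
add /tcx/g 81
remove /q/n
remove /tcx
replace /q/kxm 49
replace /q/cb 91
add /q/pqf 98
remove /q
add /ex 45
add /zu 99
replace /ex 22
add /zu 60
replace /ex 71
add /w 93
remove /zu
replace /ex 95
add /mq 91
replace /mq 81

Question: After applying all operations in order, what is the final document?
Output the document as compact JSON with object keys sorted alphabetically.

Answer: {"ex":95,"mq":81,"w":93}

Derivation:
After op 1 (add /tcx/g 81): {"q":{"bv":46,"cb":30,"kxm":33,"n":13},"tcx":{"aa":76,"g":81,"ins":44}}
After op 2 (remove /q/n): {"q":{"bv":46,"cb":30,"kxm":33},"tcx":{"aa":76,"g":81,"ins":44}}
After op 3 (remove /tcx): {"q":{"bv":46,"cb":30,"kxm":33}}
After op 4 (replace /q/kxm 49): {"q":{"bv":46,"cb":30,"kxm":49}}
After op 5 (replace /q/cb 91): {"q":{"bv":46,"cb":91,"kxm":49}}
After op 6 (add /q/pqf 98): {"q":{"bv":46,"cb":91,"kxm":49,"pqf":98}}
After op 7 (remove /q): {}
After op 8 (add /ex 45): {"ex":45}
After op 9 (add /zu 99): {"ex":45,"zu":99}
After op 10 (replace /ex 22): {"ex":22,"zu":99}
After op 11 (add /zu 60): {"ex":22,"zu":60}
After op 12 (replace /ex 71): {"ex":71,"zu":60}
After op 13 (add /w 93): {"ex":71,"w":93,"zu":60}
After op 14 (remove /zu): {"ex":71,"w":93}
After op 15 (replace /ex 95): {"ex":95,"w":93}
After op 16 (add /mq 91): {"ex":95,"mq":91,"w":93}
After op 17 (replace /mq 81): {"ex":95,"mq":81,"w":93}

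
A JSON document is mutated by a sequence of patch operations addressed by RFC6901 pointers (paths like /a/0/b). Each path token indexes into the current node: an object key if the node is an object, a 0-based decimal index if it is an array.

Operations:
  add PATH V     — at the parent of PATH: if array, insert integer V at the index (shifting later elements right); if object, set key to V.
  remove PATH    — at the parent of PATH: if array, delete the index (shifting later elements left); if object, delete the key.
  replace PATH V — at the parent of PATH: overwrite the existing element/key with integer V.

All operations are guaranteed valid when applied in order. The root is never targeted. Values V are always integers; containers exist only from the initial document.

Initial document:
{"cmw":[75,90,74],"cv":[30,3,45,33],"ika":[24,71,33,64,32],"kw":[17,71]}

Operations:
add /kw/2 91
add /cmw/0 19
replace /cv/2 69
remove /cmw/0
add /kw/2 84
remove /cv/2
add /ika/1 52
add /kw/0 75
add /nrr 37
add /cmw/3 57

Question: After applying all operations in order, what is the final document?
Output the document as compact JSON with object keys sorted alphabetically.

Answer: {"cmw":[75,90,74,57],"cv":[30,3,33],"ika":[24,52,71,33,64,32],"kw":[75,17,71,84,91],"nrr":37}

Derivation:
After op 1 (add /kw/2 91): {"cmw":[75,90,74],"cv":[30,3,45,33],"ika":[24,71,33,64,32],"kw":[17,71,91]}
After op 2 (add /cmw/0 19): {"cmw":[19,75,90,74],"cv":[30,3,45,33],"ika":[24,71,33,64,32],"kw":[17,71,91]}
After op 3 (replace /cv/2 69): {"cmw":[19,75,90,74],"cv":[30,3,69,33],"ika":[24,71,33,64,32],"kw":[17,71,91]}
After op 4 (remove /cmw/0): {"cmw":[75,90,74],"cv":[30,3,69,33],"ika":[24,71,33,64,32],"kw":[17,71,91]}
After op 5 (add /kw/2 84): {"cmw":[75,90,74],"cv":[30,3,69,33],"ika":[24,71,33,64,32],"kw":[17,71,84,91]}
After op 6 (remove /cv/2): {"cmw":[75,90,74],"cv":[30,3,33],"ika":[24,71,33,64,32],"kw":[17,71,84,91]}
After op 7 (add /ika/1 52): {"cmw":[75,90,74],"cv":[30,3,33],"ika":[24,52,71,33,64,32],"kw":[17,71,84,91]}
After op 8 (add /kw/0 75): {"cmw":[75,90,74],"cv":[30,3,33],"ika":[24,52,71,33,64,32],"kw":[75,17,71,84,91]}
After op 9 (add /nrr 37): {"cmw":[75,90,74],"cv":[30,3,33],"ika":[24,52,71,33,64,32],"kw":[75,17,71,84,91],"nrr":37}
After op 10 (add /cmw/3 57): {"cmw":[75,90,74,57],"cv":[30,3,33],"ika":[24,52,71,33,64,32],"kw":[75,17,71,84,91],"nrr":37}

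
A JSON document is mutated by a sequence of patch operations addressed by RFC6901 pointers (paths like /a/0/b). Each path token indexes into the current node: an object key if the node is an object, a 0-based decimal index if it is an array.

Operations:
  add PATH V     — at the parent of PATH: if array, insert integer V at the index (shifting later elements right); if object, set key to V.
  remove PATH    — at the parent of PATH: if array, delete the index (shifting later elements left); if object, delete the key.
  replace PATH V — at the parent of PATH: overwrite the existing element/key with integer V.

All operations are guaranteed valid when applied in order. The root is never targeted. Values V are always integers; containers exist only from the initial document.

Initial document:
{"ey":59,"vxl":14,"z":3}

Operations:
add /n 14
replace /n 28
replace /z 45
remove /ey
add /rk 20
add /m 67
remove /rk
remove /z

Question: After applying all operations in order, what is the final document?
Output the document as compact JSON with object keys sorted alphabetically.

Answer: {"m":67,"n":28,"vxl":14}

Derivation:
After op 1 (add /n 14): {"ey":59,"n":14,"vxl":14,"z":3}
After op 2 (replace /n 28): {"ey":59,"n":28,"vxl":14,"z":3}
After op 3 (replace /z 45): {"ey":59,"n":28,"vxl":14,"z":45}
After op 4 (remove /ey): {"n":28,"vxl":14,"z":45}
After op 5 (add /rk 20): {"n":28,"rk":20,"vxl":14,"z":45}
After op 6 (add /m 67): {"m":67,"n":28,"rk":20,"vxl":14,"z":45}
After op 7 (remove /rk): {"m":67,"n":28,"vxl":14,"z":45}
After op 8 (remove /z): {"m":67,"n":28,"vxl":14}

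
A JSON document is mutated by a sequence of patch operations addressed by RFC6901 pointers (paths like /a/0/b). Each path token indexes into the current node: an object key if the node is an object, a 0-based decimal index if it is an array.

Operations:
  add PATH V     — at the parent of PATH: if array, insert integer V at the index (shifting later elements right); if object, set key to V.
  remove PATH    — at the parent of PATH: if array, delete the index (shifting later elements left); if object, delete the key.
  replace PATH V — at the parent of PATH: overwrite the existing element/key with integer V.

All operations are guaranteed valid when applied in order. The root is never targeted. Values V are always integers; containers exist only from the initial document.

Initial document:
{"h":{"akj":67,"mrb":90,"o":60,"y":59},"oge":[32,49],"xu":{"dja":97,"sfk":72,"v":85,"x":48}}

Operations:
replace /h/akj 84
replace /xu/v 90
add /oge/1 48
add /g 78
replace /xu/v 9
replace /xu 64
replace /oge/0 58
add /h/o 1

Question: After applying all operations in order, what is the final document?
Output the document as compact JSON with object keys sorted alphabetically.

After op 1 (replace /h/akj 84): {"h":{"akj":84,"mrb":90,"o":60,"y":59},"oge":[32,49],"xu":{"dja":97,"sfk":72,"v":85,"x":48}}
After op 2 (replace /xu/v 90): {"h":{"akj":84,"mrb":90,"o":60,"y":59},"oge":[32,49],"xu":{"dja":97,"sfk":72,"v":90,"x":48}}
After op 3 (add /oge/1 48): {"h":{"akj":84,"mrb":90,"o":60,"y":59},"oge":[32,48,49],"xu":{"dja":97,"sfk":72,"v":90,"x":48}}
After op 4 (add /g 78): {"g":78,"h":{"akj":84,"mrb":90,"o":60,"y":59},"oge":[32,48,49],"xu":{"dja":97,"sfk":72,"v":90,"x":48}}
After op 5 (replace /xu/v 9): {"g":78,"h":{"akj":84,"mrb":90,"o":60,"y":59},"oge":[32,48,49],"xu":{"dja":97,"sfk":72,"v":9,"x":48}}
After op 6 (replace /xu 64): {"g":78,"h":{"akj":84,"mrb":90,"o":60,"y":59},"oge":[32,48,49],"xu":64}
After op 7 (replace /oge/0 58): {"g":78,"h":{"akj":84,"mrb":90,"o":60,"y":59},"oge":[58,48,49],"xu":64}
After op 8 (add /h/o 1): {"g":78,"h":{"akj":84,"mrb":90,"o":1,"y":59},"oge":[58,48,49],"xu":64}

Answer: {"g":78,"h":{"akj":84,"mrb":90,"o":1,"y":59},"oge":[58,48,49],"xu":64}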